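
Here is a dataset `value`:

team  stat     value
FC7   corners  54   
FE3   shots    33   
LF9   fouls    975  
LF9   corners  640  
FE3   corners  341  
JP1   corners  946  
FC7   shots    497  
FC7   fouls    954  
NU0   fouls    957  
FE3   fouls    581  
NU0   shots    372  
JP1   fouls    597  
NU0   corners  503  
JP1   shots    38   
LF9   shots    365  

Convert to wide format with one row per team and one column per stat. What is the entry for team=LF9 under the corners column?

Wide layout: rows indexed by team, columns are the 3 distinct stat values (corners, shots, fouls).
Cell (team=LF9, stat=corners) draws from the long row where team=LF9 and stat=corners, which has value=640.

640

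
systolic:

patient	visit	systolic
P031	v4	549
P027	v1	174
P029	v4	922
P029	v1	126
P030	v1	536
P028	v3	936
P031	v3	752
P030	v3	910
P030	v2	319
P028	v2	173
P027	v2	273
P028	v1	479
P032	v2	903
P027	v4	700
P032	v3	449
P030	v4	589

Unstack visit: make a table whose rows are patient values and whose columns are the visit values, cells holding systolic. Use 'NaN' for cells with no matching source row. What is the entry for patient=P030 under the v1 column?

536

The long row with patient=P030, visit=v1 has systolic=536.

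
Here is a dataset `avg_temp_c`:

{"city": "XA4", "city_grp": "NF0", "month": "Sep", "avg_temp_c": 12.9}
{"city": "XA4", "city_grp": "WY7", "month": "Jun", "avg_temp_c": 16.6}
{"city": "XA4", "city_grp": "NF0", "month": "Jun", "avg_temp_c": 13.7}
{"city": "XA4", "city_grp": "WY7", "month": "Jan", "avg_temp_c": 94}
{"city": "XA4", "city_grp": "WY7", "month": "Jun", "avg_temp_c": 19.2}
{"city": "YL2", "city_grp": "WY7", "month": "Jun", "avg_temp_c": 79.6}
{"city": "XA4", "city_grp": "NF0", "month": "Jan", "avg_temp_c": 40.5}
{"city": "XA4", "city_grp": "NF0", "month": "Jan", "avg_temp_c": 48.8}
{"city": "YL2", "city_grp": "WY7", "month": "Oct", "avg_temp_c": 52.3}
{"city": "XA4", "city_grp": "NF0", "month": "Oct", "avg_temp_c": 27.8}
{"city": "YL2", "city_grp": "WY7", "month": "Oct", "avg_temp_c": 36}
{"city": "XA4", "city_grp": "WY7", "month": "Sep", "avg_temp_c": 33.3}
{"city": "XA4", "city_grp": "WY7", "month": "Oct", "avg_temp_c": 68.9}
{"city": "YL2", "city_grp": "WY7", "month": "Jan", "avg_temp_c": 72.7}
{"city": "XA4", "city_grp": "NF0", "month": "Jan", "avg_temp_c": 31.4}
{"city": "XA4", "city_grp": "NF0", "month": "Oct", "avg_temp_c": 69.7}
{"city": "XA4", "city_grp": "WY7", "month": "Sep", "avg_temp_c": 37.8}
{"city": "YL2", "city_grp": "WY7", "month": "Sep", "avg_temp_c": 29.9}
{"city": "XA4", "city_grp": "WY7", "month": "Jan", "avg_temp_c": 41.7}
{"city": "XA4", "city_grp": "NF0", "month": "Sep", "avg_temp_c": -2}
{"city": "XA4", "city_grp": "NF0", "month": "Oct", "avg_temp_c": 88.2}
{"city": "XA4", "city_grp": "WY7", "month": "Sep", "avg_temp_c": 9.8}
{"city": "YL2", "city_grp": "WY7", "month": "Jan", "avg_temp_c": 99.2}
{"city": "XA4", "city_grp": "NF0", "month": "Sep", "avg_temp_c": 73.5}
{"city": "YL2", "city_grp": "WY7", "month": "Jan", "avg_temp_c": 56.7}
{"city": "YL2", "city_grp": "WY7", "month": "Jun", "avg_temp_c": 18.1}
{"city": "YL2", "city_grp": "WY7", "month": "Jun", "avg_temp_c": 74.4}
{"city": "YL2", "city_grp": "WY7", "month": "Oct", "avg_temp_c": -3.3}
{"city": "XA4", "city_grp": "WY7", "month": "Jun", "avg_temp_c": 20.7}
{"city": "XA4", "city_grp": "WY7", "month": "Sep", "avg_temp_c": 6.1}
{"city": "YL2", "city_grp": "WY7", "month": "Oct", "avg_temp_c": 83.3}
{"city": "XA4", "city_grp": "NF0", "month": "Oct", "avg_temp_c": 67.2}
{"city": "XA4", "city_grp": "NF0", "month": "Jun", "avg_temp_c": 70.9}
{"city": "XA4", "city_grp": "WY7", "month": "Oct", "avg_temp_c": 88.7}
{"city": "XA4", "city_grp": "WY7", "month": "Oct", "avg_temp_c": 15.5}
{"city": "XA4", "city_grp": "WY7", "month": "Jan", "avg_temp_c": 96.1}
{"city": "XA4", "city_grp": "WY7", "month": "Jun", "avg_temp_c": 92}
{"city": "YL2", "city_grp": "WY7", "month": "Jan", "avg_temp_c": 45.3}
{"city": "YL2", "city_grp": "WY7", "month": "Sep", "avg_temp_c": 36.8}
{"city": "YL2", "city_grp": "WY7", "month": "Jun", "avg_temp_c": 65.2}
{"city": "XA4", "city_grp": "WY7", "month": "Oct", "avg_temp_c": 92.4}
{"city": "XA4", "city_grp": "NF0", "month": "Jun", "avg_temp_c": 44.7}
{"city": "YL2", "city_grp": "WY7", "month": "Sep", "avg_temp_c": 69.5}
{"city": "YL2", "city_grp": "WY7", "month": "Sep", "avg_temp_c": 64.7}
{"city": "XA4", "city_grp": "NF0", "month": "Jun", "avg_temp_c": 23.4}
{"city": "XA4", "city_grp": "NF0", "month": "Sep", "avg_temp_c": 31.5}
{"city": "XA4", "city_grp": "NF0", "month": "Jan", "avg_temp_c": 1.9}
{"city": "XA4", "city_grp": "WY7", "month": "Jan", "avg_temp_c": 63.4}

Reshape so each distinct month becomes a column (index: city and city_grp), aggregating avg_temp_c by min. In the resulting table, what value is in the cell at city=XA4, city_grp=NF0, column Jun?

Rows with city=XA4, city_grp=NF0 and month=Jun: avg_temp_c values are 13.7, 70.9, 44.7, 23.4.
min(13.7, 70.9, 44.7, 23.4) = 13.7.

13.7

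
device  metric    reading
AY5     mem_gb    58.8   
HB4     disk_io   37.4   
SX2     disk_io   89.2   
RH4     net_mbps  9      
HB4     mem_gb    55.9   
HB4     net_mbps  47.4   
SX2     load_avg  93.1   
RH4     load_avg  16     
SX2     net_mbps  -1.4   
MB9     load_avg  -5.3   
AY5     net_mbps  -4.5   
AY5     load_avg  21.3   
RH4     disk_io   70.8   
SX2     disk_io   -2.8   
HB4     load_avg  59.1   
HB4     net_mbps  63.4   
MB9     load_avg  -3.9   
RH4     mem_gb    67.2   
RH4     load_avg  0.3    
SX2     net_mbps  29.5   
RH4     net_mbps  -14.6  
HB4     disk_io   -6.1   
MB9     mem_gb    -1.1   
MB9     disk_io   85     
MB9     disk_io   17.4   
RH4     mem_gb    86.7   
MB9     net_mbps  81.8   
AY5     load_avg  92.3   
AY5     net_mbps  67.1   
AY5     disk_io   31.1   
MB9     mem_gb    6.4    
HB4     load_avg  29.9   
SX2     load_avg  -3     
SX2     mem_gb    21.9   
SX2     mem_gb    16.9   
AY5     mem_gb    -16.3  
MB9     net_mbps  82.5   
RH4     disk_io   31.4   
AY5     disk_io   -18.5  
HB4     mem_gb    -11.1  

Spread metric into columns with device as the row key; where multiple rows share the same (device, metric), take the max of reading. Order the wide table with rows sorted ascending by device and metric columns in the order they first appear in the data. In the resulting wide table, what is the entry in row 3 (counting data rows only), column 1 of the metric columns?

With rows sorted ascending by device, row 3 is device=MB9. metric columns in first-appearance order: mem_gb, disk_io, net_mbps, load_avg; column 1 is mem_gb.
Long rows with device=MB9, metric=mem_gb: max(-1.1, 6.4) = 6.4.

6.4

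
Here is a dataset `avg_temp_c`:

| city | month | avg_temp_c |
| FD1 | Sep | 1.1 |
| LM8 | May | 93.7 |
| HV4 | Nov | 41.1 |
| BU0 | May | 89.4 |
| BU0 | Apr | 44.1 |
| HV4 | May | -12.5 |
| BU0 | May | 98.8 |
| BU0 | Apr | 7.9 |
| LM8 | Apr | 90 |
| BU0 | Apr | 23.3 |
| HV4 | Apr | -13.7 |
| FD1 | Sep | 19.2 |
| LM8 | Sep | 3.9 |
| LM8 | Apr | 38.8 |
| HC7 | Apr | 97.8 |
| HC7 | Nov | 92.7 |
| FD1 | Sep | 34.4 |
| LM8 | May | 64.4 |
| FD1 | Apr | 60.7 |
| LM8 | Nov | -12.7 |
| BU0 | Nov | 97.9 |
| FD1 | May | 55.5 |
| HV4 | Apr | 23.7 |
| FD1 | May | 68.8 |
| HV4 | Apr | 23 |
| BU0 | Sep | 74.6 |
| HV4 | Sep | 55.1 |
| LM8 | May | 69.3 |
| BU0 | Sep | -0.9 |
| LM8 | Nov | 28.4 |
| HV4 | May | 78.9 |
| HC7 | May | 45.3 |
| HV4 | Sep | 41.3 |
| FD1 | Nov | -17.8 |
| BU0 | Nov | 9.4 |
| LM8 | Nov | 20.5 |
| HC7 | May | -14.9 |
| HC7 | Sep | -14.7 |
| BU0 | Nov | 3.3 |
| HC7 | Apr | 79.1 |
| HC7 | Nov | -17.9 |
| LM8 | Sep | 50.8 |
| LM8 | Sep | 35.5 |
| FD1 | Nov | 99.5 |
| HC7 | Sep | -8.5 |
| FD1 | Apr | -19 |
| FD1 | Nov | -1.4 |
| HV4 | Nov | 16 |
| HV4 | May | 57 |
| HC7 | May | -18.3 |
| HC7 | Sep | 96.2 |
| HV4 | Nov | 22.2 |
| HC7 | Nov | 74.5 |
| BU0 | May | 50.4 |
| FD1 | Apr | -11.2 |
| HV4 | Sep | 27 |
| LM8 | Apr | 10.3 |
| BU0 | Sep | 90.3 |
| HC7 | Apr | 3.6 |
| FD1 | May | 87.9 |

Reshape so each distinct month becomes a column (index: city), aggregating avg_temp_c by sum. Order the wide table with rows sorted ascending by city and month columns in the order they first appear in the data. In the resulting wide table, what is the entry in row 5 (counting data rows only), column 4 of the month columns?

139.1

With rows sorted ascending by city, row 5 is city=LM8. month columns in first-appearance order: Sep, May, Nov, Apr; column 4 is Apr.
Long rows with city=LM8, month=Apr: 90 + 38.8 + 10.3 = 139.1.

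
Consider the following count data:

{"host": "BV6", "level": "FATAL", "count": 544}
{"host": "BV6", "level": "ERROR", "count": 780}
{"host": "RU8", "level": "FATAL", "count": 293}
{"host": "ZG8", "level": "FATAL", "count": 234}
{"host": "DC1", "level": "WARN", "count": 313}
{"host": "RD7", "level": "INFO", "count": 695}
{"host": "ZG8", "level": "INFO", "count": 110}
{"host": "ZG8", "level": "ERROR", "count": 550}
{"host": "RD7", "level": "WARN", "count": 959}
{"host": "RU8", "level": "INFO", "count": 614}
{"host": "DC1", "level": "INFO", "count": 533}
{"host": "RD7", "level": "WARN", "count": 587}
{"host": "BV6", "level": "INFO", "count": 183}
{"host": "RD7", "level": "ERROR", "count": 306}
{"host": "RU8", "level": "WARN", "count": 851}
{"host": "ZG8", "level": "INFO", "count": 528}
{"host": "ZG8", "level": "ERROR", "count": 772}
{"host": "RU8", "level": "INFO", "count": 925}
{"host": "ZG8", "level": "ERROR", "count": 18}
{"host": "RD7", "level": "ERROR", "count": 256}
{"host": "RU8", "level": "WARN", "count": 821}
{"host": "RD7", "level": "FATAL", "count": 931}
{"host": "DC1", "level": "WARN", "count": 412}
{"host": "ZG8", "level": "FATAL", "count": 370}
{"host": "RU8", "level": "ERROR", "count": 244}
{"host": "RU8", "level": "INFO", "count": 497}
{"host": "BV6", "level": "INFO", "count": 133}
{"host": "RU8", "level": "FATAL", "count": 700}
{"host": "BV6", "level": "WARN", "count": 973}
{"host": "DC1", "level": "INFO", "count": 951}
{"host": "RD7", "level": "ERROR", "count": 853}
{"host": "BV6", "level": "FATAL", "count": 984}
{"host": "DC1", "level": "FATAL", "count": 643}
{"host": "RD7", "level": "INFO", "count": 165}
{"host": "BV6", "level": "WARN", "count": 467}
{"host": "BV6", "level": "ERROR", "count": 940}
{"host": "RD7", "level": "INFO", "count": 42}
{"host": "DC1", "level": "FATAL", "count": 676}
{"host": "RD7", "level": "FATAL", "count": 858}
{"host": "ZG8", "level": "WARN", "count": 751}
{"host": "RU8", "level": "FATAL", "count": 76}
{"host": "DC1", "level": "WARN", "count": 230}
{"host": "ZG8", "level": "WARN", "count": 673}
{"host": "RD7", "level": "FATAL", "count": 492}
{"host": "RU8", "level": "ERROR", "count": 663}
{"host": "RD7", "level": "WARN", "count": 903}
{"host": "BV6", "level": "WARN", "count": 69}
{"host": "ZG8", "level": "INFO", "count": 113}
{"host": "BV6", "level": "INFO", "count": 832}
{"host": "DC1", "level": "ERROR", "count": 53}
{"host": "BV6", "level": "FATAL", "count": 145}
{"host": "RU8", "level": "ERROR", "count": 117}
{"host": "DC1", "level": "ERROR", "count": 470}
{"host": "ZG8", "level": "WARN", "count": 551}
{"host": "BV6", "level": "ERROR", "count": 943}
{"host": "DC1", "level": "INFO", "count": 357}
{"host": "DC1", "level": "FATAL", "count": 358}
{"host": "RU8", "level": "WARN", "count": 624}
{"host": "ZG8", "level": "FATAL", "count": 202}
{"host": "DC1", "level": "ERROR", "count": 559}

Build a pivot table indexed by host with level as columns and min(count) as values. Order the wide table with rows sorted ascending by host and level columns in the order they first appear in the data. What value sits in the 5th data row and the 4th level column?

With rows sorted ascending by host, row 5 is host=ZG8. level columns in first-appearance order: FATAL, ERROR, WARN, INFO; column 4 is INFO.
Long rows with host=ZG8, level=INFO: min(110, 528, 113) = 110.

110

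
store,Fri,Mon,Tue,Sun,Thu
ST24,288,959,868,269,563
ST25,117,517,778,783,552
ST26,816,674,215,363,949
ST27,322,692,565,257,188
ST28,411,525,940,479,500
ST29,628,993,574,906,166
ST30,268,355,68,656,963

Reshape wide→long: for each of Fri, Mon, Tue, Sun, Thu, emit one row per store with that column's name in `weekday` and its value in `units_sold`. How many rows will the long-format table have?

35

7 store values × 5 melted columns = 35 rows.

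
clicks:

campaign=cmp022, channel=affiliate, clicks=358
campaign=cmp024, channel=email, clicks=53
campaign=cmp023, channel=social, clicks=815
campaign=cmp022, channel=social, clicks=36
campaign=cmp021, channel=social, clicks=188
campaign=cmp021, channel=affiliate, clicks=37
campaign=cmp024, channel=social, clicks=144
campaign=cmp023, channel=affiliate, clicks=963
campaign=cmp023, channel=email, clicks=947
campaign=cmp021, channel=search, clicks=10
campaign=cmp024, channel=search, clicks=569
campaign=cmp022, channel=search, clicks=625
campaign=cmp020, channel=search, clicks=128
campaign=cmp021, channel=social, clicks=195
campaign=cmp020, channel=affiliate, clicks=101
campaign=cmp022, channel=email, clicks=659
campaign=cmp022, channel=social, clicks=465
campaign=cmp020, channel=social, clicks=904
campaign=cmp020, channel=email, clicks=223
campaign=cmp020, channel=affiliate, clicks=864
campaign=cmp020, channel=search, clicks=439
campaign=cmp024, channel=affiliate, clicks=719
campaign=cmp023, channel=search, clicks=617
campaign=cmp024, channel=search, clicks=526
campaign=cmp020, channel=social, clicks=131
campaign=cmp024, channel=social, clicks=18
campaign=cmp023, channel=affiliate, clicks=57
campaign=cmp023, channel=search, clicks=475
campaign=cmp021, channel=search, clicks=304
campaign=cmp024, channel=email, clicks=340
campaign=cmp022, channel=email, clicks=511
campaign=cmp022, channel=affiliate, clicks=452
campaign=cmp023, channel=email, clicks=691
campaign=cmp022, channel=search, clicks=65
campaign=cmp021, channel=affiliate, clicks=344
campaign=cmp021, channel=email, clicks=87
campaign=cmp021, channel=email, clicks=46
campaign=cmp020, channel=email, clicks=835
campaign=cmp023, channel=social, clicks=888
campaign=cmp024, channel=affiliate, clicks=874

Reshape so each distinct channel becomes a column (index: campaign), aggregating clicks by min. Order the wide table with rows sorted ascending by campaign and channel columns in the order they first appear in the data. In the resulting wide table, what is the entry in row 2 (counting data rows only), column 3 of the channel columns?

With rows sorted ascending by campaign, row 2 is campaign=cmp021. channel columns in first-appearance order: affiliate, email, social, search; column 3 is social.
Long rows with campaign=cmp021, channel=social: min(188, 195) = 188.

188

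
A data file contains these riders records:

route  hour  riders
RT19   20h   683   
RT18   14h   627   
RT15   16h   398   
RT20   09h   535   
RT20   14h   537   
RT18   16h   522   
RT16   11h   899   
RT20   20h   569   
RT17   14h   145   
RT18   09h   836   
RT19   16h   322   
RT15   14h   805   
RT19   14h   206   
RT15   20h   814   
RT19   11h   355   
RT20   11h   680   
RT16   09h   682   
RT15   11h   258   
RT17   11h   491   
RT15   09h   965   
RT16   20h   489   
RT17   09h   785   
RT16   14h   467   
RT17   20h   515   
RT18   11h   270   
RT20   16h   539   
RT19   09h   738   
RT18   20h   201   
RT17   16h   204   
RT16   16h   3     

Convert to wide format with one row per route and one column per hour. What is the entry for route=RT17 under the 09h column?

Wide layout: rows indexed by route, columns are the 5 distinct hour values (20h, 14h, 16h, 09h, 11h).
Cell (route=RT17, hour=09h) draws from the long row where route=RT17 and hour=09h, which has riders=785.

785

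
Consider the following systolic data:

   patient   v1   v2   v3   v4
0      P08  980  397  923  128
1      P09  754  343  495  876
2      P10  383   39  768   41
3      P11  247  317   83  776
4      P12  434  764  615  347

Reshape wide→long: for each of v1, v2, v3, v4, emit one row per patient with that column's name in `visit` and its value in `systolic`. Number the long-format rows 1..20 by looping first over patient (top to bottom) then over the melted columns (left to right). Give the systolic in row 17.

20 rows total (5 × 4). Row 17: index ⌊(17-1)/4⌋ = 4 into patient → P12; (17-1) mod 4 = 0 into the melted columns → v1.
So row 17 is (P12, v1, 434); systolic = 434.

434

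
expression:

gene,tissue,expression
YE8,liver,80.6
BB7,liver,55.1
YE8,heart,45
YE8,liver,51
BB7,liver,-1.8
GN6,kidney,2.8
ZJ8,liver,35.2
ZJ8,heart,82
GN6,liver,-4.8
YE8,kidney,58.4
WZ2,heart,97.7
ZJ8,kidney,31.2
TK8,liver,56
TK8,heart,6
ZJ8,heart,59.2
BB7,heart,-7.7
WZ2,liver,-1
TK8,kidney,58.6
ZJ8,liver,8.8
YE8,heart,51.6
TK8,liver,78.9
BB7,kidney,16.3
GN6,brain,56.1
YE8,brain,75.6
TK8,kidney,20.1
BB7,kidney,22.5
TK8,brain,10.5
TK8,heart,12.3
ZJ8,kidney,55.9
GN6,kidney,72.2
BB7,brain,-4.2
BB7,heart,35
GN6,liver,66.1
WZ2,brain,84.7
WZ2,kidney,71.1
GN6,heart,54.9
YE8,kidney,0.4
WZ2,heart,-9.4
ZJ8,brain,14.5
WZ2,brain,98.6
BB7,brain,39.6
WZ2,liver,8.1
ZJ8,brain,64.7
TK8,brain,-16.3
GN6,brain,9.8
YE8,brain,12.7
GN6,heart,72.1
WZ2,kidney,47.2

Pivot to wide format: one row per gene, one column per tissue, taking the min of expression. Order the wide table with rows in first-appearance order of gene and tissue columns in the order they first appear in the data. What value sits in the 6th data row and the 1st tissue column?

56

With rows in first-appearance order of gene, row 6 is gene=TK8. tissue columns in first-appearance order: liver, heart, kidney, brain; column 1 is liver.
Long rows with gene=TK8, tissue=liver: min(56, 78.9) = 56.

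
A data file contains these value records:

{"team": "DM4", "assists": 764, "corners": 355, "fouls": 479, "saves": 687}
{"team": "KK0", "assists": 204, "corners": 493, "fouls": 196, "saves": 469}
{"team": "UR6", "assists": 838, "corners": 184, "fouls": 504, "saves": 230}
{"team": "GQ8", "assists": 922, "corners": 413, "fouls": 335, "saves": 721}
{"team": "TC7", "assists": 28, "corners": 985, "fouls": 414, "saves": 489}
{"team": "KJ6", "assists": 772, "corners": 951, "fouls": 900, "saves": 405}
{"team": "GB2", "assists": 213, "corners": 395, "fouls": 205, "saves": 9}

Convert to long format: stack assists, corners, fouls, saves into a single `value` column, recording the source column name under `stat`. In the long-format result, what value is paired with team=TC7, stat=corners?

Unpivoting turns each (team, wide-column) pair into one long row.
The wide cell at row TC7, column corners holds 985, so the long row (TC7, corners) has value=985.

985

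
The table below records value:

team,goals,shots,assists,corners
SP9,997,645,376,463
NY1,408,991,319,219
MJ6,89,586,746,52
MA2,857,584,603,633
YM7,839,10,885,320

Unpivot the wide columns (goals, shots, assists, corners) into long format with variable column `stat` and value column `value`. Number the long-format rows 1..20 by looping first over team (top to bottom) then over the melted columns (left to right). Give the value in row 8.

20 rows total (5 × 4). Row 8: index ⌊(8-1)/4⌋ = 1 into team → NY1; (8-1) mod 4 = 3 into the melted columns → corners.
So row 8 is (NY1, corners, 219); value = 219.

219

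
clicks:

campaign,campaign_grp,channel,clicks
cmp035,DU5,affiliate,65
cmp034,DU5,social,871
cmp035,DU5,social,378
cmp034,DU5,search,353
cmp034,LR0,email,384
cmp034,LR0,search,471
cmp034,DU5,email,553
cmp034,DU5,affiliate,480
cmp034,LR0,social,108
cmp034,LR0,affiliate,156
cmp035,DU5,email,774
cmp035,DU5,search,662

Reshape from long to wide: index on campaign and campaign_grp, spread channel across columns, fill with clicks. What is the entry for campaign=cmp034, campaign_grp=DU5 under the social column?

871

Wide layout: rows indexed by campaign and campaign_grp, columns are the 4 distinct channel values (affiliate, social, search, email).
Cell (campaign=cmp034, campaign_grp=DU5, channel=social) draws from the long row where campaign=cmp034, campaign_grp=DU5 and channel=social, which has clicks=871.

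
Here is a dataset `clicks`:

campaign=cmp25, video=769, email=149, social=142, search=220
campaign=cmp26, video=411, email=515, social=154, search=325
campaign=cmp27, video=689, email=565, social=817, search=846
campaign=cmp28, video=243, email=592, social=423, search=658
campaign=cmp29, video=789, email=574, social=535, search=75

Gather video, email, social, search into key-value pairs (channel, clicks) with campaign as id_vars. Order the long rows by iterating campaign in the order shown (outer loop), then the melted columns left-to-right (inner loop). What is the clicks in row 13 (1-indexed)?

20 rows total (5 × 4). Row 13: index ⌊(13-1)/4⌋ = 3 into campaign → cmp28; (13-1) mod 4 = 0 into the melted columns → video.
So row 13 is (cmp28, video, 243); clicks = 243.

243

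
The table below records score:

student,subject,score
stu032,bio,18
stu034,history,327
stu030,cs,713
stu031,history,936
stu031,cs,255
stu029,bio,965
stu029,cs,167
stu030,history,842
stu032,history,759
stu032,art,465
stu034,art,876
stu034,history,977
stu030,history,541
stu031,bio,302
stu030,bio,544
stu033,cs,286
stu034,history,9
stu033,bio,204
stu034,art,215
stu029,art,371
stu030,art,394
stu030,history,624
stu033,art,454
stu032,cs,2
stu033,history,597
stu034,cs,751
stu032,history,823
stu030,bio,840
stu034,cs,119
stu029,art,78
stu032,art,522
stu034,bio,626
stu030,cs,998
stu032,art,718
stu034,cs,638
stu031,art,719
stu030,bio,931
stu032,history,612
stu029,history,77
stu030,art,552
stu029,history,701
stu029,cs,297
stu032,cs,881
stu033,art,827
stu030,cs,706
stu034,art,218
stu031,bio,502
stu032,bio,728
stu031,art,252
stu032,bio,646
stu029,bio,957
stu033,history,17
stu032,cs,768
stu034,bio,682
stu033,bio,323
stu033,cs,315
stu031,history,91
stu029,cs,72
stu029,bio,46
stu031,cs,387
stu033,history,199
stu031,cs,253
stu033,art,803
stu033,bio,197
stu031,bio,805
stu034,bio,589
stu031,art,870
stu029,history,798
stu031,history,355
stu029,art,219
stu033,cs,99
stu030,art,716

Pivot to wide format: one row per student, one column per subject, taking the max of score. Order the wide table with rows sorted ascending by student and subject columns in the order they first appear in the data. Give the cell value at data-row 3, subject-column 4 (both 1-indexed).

With rows sorted ascending by student, row 3 is student=stu031. subject columns in first-appearance order: bio, history, cs, art; column 4 is art.
Long rows with student=stu031, subject=art: max(719, 252, 870) = 870.

870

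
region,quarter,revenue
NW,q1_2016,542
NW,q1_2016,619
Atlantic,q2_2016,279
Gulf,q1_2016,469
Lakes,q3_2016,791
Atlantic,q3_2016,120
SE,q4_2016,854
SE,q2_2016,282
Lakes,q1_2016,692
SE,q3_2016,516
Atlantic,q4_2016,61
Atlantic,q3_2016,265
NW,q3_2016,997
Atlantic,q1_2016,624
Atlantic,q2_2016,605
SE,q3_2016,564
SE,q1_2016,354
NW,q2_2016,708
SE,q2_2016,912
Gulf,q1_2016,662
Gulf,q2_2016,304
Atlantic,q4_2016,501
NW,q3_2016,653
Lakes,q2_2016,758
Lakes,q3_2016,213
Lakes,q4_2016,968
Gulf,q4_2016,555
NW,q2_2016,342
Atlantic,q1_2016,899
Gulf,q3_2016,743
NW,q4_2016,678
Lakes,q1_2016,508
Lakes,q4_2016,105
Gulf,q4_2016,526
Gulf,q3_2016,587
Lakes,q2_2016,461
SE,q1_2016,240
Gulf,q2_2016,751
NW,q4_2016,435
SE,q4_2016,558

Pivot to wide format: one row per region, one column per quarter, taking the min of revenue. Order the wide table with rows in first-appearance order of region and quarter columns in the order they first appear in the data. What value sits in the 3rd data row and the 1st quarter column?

With rows in first-appearance order of region, row 3 is region=Gulf. quarter columns in first-appearance order: q1_2016, q2_2016, q3_2016, q4_2016; column 1 is q1_2016.
Long rows with region=Gulf, quarter=q1_2016: min(469, 662) = 469.

469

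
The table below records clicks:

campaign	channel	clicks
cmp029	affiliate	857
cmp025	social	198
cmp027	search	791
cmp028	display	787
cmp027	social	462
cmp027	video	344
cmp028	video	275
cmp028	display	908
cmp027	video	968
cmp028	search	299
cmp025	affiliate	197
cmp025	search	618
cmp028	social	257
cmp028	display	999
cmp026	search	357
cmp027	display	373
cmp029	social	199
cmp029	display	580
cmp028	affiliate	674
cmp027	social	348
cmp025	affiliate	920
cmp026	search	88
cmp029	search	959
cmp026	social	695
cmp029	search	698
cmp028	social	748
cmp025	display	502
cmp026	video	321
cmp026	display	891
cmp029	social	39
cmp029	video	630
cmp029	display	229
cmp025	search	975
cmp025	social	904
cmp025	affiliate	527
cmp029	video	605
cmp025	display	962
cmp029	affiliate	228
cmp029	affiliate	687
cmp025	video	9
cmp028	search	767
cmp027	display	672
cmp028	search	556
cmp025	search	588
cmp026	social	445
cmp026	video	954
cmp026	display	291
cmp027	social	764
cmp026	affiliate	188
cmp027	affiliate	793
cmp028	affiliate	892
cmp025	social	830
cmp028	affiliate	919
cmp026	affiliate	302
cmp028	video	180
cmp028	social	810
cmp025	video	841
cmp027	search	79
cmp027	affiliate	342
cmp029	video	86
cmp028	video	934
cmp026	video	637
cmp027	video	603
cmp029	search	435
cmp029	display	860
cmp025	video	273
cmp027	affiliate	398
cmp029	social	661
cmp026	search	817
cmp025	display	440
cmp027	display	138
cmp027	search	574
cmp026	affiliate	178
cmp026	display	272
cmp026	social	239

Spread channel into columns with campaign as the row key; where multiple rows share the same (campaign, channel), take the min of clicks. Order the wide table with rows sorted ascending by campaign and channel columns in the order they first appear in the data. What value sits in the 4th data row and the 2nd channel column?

257

With rows sorted ascending by campaign, row 4 is campaign=cmp028. channel columns in first-appearance order: affiliate, social, search, display, video; column 2 is social.
Long rows with campaign=cmp028, channel=social: min(257, 748, 810) = 257.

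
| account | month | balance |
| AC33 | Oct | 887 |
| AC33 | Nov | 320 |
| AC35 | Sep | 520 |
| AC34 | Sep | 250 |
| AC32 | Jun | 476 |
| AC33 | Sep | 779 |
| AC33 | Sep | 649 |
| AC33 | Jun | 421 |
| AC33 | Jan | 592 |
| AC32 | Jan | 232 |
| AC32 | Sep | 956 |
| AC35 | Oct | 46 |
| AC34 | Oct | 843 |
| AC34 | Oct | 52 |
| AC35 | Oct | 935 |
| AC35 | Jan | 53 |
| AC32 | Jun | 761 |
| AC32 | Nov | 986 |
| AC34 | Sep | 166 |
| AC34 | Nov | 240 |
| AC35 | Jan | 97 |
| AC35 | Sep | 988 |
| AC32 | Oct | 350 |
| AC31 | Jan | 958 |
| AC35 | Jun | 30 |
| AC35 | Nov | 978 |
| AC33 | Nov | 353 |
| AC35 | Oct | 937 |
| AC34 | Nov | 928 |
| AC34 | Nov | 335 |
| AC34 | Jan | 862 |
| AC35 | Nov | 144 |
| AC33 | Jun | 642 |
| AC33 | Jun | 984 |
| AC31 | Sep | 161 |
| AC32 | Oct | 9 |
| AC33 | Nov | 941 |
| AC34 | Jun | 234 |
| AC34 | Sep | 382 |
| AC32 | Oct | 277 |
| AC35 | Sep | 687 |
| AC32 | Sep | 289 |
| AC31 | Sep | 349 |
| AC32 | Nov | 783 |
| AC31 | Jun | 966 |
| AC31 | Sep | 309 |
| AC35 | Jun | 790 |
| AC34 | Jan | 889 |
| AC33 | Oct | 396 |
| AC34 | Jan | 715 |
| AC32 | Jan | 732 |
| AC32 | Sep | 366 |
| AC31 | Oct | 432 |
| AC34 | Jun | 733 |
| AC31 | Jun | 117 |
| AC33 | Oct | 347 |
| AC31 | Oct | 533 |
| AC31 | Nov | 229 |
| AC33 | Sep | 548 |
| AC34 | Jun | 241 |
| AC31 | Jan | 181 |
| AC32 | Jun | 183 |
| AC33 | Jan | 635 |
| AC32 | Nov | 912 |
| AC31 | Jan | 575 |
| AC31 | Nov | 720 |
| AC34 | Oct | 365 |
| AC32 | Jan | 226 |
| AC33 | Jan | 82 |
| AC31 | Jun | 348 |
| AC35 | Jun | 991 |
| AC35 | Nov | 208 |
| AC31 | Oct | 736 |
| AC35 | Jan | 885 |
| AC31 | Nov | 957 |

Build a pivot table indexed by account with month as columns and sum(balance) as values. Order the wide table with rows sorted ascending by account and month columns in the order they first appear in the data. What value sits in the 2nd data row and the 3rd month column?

1611

With rows sorted ascending by account, row 2 is account=AC32. month columns in first-appearance order: Oct, Nov, Sep, Jun, Jan; column 3 is Sep.
Long rows with account=AC32, month=Sep: 956 + 289 + 366 = 1611.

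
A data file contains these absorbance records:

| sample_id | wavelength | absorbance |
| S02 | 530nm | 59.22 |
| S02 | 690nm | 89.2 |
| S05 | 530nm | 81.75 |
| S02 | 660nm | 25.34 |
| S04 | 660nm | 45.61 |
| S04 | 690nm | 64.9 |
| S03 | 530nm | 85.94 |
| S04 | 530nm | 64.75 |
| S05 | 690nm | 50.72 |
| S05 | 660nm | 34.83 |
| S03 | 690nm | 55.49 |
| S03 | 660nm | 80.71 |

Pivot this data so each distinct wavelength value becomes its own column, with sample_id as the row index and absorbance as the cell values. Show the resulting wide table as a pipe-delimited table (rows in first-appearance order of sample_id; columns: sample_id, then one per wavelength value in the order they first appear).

Columns: sample_id plus the 3 distinct wavelength values (530nm, 690nm, 660nm).
For example, row S02 column 530nm takes absorbance=59.22 from the long row (S02, 530nm).

| sample_id | 530nm | 690nm | 660nm |
| S02 | 59.22 | 89.2 | 25.34 |
| S05 | 81.75 | 50.72 | 34.83 |
| S04 | 64.75 | 64.9 | 45.61 |
| S03 | 85.94 | 55.49 | 80.71 |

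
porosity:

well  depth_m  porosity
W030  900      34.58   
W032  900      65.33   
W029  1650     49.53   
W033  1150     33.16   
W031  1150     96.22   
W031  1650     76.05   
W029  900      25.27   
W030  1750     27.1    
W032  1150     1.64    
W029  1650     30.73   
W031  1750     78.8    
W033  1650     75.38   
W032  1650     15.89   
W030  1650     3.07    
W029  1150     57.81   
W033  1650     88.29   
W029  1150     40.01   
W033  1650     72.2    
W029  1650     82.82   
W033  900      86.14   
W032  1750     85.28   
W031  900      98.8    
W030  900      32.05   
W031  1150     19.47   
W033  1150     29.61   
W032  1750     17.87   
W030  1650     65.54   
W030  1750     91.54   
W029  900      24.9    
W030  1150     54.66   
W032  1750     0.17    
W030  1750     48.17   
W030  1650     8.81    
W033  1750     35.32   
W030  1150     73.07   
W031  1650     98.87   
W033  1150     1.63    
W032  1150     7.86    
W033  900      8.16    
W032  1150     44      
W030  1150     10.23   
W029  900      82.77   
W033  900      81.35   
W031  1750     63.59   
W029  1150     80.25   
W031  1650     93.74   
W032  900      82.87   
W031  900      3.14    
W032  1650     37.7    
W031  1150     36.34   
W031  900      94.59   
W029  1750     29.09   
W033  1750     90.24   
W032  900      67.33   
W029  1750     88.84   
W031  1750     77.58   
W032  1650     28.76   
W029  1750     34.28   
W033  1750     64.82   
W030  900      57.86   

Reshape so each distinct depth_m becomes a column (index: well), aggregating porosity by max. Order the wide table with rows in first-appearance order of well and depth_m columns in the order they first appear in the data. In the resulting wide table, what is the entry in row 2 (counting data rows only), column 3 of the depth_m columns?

44

With rows in first-appearance order of well, row 2 is well=W032. depth_m columns in first-appearance order: 900, 1650, 1150, 1750; column 3 is 1150.
Long rows with well=W032, depth_m=1150: max(1.64, 7.86, 44) = 44.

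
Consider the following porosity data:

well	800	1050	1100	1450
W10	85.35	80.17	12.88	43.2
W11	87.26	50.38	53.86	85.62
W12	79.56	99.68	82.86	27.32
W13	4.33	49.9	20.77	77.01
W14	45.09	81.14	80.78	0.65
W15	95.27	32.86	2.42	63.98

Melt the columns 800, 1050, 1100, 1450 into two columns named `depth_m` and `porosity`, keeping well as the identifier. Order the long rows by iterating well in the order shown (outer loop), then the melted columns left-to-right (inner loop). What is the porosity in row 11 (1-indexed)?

82.86

24 rows total (6 × 4). Row 11: index ⌊(11-1)/4⌋ = 2 into well → W12; (11-1) mod 4 = 2 into the melted columns → 1100.
So row 11 is (W12, 1100, 82.86); porosity = 82.86.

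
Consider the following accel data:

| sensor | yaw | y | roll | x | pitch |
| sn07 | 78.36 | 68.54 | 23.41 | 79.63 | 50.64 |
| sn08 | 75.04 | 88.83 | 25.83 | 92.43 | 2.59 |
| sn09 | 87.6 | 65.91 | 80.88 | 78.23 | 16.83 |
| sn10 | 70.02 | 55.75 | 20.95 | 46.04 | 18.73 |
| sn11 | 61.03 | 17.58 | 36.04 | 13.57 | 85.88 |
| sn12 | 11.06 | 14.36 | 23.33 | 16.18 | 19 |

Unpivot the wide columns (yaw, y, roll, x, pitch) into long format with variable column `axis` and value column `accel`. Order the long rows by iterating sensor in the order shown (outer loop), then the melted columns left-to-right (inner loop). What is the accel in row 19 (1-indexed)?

46.04

30 rows total (6 × 5). Row 19: index ⌊(19-1)/5⌋ = 3 into sensor → sn10; (19-1) mod 5 = 3 into the melted columns → x.
So row 19 is (sn10, x, 46.04); accel = 46.04.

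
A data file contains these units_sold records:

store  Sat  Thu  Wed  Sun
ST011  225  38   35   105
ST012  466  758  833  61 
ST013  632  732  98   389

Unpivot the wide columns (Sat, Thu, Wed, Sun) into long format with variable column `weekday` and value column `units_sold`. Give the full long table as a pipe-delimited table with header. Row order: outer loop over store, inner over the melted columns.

Each (store, column) pair becomes one row: 3 × 4 = 12 rows.
For example, (ST011, Sat) → units_sold=225.

| store | weekday | units_sold |
| ST011 | Sat | 225 |
| ST011 | Thu | 38 |
| ST011 | Wed | 35 |
| ST011 | Sun | 105 |
| ST012 | Sat | 466 |
| ST012 | Thu | 758 |
| ST012 | Wed | 833 |
| ST012 | Sun | 61 |
| ST013 | Sat | 632 |
| ST013 | Thu | 732 |
| ST013 | Wed | 98 |
| ST013 | Sun | 389 |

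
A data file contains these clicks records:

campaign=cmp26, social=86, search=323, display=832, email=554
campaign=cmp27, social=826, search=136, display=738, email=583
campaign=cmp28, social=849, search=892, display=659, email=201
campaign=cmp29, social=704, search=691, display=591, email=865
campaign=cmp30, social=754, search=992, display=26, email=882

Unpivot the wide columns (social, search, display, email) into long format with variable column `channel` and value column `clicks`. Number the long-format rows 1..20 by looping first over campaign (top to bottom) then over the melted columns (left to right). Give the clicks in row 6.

20 rows total (5 × 4). Row 6: index ⌊(6-1)/4⌋ = 1 into campaign → cmp27; (6-1) mod 4 = 1 into the melted columns → search.
So row 6 is (cmp27, search, 136); clicks = 136.

136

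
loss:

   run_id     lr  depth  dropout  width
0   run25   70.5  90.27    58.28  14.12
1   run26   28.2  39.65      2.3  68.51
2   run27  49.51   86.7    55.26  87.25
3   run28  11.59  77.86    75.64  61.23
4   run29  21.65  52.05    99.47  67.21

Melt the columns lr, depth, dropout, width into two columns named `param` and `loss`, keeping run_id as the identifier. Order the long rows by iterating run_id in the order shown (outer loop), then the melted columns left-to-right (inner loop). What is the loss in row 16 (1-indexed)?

61.23

20 rows total (5 × 4). Row 16: index ⌊(16-1)/4⌋ = 3 into run_id → run28; (16-1) mod 4 = 3 into the melted columns → width.
So row 16 is (run28, width, 61.23); loss = 61.23.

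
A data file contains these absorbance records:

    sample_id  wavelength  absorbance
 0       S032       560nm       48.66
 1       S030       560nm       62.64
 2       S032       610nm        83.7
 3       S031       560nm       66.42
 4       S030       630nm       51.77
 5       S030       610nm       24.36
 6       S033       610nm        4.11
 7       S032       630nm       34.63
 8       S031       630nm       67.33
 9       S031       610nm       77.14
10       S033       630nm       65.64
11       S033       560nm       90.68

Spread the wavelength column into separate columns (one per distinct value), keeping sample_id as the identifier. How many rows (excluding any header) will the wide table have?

4

4 distinct sample_id values → 4 rows.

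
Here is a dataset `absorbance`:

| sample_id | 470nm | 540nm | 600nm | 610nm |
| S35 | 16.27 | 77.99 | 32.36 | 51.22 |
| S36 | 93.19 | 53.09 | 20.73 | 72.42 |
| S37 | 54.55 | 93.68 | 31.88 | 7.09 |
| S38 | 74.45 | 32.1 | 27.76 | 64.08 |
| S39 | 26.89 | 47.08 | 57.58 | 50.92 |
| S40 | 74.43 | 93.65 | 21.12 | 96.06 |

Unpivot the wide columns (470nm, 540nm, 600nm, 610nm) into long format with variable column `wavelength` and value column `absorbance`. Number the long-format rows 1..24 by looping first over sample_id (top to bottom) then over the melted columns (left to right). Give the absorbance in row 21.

74.43

24 rows total (6 × 4). Row 21: index ⌊(21-1)/4⌋ = 5 into sample_id → S40; (21-1) mod 4 = 0 into the melted columns → 470nm.
So row 21 is (S40, 470nm, 74.43); absorbance = 74.43.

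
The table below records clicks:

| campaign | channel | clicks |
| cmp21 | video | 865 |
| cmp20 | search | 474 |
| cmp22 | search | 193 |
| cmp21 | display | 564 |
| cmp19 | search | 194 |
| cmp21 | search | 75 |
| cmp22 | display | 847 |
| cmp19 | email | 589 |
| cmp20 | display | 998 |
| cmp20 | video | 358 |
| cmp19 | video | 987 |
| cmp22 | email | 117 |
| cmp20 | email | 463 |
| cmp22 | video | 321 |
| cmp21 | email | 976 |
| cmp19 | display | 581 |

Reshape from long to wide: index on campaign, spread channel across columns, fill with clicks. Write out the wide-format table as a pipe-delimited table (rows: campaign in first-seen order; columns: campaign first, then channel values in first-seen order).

| campaign | video | search | display | email |
| cmp21 | 865 | 75 | 564 | 976 |
| cmp20 | 358 | 474 | 998 | 463 |
| cmp22 | 321 | 193 | 847 | 117 |
| cmp19 | 987 | 194 | 581 | 589 |

Columns: campaign plus the 4 distinct channel values (video, search, display, email).
For example, row cmp21 column video takes clicks=865 from the long row (cmp21, video).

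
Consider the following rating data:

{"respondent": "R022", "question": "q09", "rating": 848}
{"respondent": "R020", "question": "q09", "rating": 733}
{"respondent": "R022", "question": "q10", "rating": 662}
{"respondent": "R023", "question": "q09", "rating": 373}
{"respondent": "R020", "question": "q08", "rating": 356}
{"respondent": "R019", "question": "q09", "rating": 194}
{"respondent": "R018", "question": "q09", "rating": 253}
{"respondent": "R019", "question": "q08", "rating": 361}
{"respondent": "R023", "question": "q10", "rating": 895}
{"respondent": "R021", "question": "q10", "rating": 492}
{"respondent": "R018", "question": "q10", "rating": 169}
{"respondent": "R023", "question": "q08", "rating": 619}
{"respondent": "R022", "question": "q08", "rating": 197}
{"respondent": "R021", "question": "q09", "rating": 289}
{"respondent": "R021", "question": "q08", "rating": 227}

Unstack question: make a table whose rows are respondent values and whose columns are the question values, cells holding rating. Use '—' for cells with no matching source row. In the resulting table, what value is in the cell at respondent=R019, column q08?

The long row with respondent=R019, question=q08 has rating=361.

361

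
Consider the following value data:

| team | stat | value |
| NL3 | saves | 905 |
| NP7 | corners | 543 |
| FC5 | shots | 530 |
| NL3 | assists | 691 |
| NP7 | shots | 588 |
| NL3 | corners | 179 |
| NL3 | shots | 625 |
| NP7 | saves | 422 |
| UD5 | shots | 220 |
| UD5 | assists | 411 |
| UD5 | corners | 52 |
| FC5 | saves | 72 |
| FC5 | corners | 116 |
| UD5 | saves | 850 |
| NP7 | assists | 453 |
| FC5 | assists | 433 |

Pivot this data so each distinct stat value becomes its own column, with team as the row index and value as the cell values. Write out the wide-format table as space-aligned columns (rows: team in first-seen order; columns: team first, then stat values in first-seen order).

Columns: team plus the 4 distinct stat values (saves, corners, shots, assists).
For example, row NL3 column saves takes value=905 from the long row (NL3, saves).

team  saves  corners  shots  assists
NL3   905    179      625    691    
NP7   422    543      588    453    
FC5   72     116      530    433    
UD5   850    52       220    411    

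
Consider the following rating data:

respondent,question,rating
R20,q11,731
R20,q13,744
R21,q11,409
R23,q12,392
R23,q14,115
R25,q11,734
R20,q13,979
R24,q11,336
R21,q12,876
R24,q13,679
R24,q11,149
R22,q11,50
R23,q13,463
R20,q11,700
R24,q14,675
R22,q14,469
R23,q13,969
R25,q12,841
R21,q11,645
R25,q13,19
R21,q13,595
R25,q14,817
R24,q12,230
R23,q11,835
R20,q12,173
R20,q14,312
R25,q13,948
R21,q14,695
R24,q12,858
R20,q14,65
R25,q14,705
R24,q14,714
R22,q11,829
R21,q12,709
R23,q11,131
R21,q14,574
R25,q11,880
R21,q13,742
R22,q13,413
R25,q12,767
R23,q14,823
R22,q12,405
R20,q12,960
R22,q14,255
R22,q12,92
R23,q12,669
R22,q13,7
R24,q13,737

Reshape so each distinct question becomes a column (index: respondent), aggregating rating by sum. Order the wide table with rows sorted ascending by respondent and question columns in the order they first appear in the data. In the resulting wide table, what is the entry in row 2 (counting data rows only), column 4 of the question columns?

1269

With rows sorted ascending by respondent, row 2 is respondent=R21. question columns in first-appearance order: q11, q13, q12, q14; column 4 is q14.
Long rows with respondent=R21, question=q14: 695 + 574 = 1269.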